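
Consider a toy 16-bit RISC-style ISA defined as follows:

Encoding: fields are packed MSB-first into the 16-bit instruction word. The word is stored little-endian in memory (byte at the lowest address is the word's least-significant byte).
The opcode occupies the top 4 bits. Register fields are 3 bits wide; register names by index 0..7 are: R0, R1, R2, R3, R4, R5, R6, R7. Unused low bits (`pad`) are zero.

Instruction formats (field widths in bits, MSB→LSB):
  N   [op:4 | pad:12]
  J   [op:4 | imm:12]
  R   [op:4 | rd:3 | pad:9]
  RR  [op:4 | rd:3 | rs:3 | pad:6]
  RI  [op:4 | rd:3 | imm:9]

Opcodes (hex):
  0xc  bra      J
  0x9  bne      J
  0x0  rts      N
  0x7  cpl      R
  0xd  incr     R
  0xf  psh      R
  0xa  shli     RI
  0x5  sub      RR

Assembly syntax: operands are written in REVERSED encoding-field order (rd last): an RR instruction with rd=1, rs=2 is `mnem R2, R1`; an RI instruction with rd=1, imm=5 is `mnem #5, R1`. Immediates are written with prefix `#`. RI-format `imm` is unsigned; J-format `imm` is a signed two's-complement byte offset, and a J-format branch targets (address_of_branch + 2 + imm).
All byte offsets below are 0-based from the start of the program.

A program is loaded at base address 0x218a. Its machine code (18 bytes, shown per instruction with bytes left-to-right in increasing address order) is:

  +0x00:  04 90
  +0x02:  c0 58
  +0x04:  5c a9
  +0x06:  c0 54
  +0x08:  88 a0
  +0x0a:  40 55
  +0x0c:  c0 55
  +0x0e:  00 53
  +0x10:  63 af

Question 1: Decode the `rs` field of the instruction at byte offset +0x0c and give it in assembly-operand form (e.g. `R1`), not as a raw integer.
+0x0c: c0 55 ⇒ word 0x55c0 (little)
  opcode bits[15:12]=0x5: sub/RR
  rd: (w>>9)&0x7=0x2 → R2
  rs: (w>>6)&0x7=0x7 → R7

R7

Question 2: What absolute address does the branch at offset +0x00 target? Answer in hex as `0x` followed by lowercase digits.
@+00  little-endian(04 90) = 0x9004
  opcode bits[15:12]=0x9: bne/J
  [11:0] imm=4 = #4
  target = base 0x218a + off 0x00 + 2 + imm 4 = 0x2190

0x2190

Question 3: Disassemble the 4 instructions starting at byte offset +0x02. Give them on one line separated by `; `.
@+02  little-endian(c0 58) = 0x58c0
  top 4b → 0x5 → sub [RR]
  [11:9] rd=4 = R4
  [8:6] rs=3 = R3
@+04  little-endian(5c a9) = 0xa95c
  top 4b → 0xa → shli [RI]
  [11:9] rd=4 = R4
  [8:0] imm=348 = #348
@+06  little-endian(c0 54) = 0x54c0
  top 4b → 0x5 → sub [RR]
  [11:9] rd=2 = R2
  [8:6] rs=3 = R3
@+08  little-endian(88 a0) = 0xa088
  top 4b → 0xa → shli [RI]
  [11:9] rd=0 = R0
  [8:0] imm=136 = #136

sub R3, R4; shli #348, R4; sub R3, R2; shli #136, R0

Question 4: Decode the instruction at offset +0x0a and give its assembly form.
sub R5, R2

off 0x0a: read 40 55 as little → 0x5540
  opcode bits[15:12]=0x5: sub/RR
  rd: (w>>9)&0x7=0x2 → R2
  rs: (w>>6)&0x7=0x5 → R5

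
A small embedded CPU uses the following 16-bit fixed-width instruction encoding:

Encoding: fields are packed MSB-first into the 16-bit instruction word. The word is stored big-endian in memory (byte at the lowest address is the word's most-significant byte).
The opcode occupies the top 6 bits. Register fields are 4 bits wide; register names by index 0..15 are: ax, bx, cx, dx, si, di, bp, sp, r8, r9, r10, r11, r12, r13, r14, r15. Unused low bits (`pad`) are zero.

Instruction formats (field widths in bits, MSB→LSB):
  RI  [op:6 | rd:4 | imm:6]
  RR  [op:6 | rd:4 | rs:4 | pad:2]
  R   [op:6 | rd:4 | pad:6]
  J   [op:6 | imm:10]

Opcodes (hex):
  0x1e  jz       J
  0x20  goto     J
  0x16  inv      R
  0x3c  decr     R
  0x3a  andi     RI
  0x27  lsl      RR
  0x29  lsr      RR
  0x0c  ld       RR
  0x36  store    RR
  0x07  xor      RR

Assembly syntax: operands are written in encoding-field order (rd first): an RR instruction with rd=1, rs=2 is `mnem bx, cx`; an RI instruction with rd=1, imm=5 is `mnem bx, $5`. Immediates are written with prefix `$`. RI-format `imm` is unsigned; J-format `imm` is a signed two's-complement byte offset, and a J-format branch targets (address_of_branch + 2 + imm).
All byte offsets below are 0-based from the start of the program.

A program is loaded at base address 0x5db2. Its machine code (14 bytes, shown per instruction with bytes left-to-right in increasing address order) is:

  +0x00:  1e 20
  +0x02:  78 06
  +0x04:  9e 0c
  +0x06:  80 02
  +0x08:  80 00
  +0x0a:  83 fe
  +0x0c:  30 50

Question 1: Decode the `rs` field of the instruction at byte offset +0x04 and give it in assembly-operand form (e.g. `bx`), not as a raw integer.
dx

[04] 9e 0c → 0x9e0c
  op=0x9e0c>>10=0x27 ⇒ lsl (RR)
  rd: (w>>6)&0xf=0x8 → r8
  rs: (w>>2)&0xf=0x3 → dx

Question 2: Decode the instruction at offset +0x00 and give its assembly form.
xor r8, r8

+0x00: 1e 20 ⇒ word 0x1e20 (big)
  top 6b → 0x7 → xor [RR]
  rd: (w>>6)&0xf=0x8 → r8
  rs: (w>>2)&0xf=0x8 → r8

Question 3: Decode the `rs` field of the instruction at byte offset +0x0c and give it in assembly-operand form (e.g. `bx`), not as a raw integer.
off 0x0c: read 30 50 as big → 0x3050
  opcode bits[15:10]=0xc: ld/RR
  rd: (w>>6)&0xf=0x1 → bx
  rs: (w>>2)&0xf=0x4 → si

si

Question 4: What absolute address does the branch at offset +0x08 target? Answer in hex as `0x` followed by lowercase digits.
@+08  big-endian(80 00) = 0x8000
  top 6b → 0x20 → goto [J]
  [9:0] imm=0 = $0
  target = base 0x5db2 + off 0x08 + 2 + imm 0 = 0x5dbc

0x5dbc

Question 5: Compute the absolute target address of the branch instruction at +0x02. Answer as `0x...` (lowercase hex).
0x5dbc

+0x02: 78 06 ⇒ word 0x7806 (big)
  op=0x7806>>10=0x1e ⇒ jz (J)
  imm@[9:0]=0x6 ⇒ $6
  target = base 0x5db2 + off 0x02 + 2 + imm 6 = 0x5dbc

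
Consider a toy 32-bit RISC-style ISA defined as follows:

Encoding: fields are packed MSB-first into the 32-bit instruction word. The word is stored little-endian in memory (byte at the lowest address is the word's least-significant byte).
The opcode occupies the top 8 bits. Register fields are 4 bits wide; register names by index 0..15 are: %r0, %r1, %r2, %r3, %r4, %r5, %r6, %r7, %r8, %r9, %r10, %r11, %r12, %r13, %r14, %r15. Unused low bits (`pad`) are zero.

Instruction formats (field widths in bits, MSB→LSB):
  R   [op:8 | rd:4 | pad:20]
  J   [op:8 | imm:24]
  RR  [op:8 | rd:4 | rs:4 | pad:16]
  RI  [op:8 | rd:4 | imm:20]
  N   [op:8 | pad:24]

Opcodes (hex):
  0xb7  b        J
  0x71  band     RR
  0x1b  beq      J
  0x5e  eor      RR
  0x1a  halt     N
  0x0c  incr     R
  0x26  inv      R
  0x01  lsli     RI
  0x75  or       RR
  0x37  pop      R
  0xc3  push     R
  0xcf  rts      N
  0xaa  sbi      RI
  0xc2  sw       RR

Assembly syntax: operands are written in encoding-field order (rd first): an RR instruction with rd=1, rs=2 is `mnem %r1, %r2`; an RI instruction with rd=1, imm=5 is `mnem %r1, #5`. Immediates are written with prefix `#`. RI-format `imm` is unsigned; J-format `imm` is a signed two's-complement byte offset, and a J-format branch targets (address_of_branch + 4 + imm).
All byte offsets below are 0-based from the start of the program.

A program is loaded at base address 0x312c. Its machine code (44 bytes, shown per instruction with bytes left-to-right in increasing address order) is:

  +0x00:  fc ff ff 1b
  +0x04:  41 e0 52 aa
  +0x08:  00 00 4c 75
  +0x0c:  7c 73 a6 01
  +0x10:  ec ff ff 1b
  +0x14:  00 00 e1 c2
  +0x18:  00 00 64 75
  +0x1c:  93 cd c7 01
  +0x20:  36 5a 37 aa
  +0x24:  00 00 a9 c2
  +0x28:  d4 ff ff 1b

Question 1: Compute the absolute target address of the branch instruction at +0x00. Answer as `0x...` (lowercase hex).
0x312c

off 0x00: read fc ff ff 1b as little → 0x1bfffffc
  top 8b → 0x1b → beq [J]
  [23:0] imm=16777212 (s24→-4) = #-4
  target = base 0x312c + off 0x00 + 4 + imm -4 = 0x312c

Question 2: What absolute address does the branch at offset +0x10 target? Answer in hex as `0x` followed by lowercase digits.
0x312c

+0x10: ec ff ff 1b ⇒ word 0x1bffffec (little)
  op=0x1bffffec>>24=0x1b ⇒ beq (J)
  imm: (w>>0)&0xffffff=0xffffec (s24→-20) → #-20
  target = base 0x312c + off 0x10 + 4 + imm -20 = 0x312c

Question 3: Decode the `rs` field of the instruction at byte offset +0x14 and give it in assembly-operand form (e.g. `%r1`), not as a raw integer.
%r1

off 0x14: read 00 00 e1 c2 as little → 0xc2e10000
  opcode bits[31:24]=0xc2: sw/RR
  rd: (w>>20)&0xf=0xe → %r14
  rs: (w>>16)&0xf=0x1 → %r1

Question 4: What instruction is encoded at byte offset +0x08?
@+08  little-endian(00 00 4c 75) = 0x754c0000
  op=0x754c0000>>24=0x75 ⇒ or (RR)
  rd: (w>>20)&0xf=0x4 → %r4
  rs: (w>>16)&0xf=0xc → %r12

or %r4, %r12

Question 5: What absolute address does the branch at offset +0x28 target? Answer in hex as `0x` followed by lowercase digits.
@+28  little-endian(d4 ff ff 1b) = 0x1bffffd4
  top 8b → 0x1b → beq [J]
  imm@[23:0]=0xffffd4 (s24→-44) ⇒ #-44
  target = base 0x312c + off 0x28 + 4 + imm -44 = 0x312c

0x312c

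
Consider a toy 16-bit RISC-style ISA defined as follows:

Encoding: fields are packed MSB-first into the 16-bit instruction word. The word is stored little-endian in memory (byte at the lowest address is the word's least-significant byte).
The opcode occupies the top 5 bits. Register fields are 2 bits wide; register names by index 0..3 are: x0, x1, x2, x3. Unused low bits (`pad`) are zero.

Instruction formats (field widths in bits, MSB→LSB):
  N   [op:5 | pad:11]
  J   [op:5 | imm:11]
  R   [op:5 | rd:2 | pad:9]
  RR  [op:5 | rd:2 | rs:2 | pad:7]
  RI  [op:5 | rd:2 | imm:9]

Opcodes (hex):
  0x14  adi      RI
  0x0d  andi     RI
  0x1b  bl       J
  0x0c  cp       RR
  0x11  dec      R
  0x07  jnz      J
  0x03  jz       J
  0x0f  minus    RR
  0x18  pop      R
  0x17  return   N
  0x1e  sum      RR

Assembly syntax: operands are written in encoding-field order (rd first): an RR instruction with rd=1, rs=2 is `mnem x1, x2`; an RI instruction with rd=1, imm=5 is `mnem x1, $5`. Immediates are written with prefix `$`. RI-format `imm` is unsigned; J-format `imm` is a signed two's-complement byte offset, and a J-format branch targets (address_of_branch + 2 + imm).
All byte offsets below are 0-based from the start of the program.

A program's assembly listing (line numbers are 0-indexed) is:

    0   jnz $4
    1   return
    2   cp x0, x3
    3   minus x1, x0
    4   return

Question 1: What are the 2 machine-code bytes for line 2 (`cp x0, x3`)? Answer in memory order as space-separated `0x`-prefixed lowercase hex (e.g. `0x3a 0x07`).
line 2 (cp): pack op=0xc:5|rd=0:2|rs=3:2|pad=0:7 = 0x6180; little→ 80 61

0x80 0x61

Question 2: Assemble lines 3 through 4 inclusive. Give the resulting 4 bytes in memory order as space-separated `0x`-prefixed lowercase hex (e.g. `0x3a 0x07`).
0x00 0x7a 0x00 0xb8

3. minus fields op=0xf:5|rd=1:2|rs=0:2|pad=0:7 → word 7a00h → 00 7a
4. return fields op=0x17:5|pad=0:11 → word b800h → 00 b8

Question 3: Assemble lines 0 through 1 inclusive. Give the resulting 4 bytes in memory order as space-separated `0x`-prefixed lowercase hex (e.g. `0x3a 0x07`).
0x04 0x38 0x00 0xb8

0. jnz fields op=0x7:5|imm=4:11 → word 3804h → 04 38
1. return fields op=0x17:5|pad=0:11 → word b800h → 00 b8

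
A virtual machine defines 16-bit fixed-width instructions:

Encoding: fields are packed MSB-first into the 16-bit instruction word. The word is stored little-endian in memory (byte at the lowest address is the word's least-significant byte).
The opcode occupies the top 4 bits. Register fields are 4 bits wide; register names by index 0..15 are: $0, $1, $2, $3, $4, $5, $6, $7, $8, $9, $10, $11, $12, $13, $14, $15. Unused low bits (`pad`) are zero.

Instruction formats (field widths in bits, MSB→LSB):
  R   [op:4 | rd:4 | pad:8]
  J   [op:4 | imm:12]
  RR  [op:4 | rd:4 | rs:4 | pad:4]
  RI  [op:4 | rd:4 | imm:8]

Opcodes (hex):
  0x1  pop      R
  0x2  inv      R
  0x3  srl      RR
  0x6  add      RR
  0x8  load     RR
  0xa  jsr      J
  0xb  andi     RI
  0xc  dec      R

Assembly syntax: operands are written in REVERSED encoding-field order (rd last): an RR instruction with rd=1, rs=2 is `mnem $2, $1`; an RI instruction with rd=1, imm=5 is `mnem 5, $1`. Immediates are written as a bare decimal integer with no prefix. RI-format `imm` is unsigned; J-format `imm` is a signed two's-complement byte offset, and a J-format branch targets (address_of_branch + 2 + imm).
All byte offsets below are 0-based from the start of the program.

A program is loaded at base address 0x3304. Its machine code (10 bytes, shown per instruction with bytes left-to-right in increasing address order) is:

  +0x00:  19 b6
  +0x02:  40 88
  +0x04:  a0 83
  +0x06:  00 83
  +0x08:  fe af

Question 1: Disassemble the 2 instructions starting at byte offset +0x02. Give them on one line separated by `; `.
load $4, $8; load $10, $3

[02] 40 88 → 0x8840
  opcode bits[15:12]=0x8: load/RR
  rd: (w>>8)&0xf=0x8 → $8
  rs: (w>>4)&0xf=0x4 → $4
[04] a0 83 → 0x83a0
  opcode bits[15:12]=0x8: load/RR
  rd: (w>>8)&0xf=0x3 → $3
  rs: (w>>4)&0xf=0xa → $10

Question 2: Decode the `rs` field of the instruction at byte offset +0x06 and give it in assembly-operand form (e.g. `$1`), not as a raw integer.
$0

[06] 00 83 → 0x8300
  opcode bits[15:12]=0x8: load/RR
  [11:8] rd=3 = $3
  [7:4] rs=0 = $0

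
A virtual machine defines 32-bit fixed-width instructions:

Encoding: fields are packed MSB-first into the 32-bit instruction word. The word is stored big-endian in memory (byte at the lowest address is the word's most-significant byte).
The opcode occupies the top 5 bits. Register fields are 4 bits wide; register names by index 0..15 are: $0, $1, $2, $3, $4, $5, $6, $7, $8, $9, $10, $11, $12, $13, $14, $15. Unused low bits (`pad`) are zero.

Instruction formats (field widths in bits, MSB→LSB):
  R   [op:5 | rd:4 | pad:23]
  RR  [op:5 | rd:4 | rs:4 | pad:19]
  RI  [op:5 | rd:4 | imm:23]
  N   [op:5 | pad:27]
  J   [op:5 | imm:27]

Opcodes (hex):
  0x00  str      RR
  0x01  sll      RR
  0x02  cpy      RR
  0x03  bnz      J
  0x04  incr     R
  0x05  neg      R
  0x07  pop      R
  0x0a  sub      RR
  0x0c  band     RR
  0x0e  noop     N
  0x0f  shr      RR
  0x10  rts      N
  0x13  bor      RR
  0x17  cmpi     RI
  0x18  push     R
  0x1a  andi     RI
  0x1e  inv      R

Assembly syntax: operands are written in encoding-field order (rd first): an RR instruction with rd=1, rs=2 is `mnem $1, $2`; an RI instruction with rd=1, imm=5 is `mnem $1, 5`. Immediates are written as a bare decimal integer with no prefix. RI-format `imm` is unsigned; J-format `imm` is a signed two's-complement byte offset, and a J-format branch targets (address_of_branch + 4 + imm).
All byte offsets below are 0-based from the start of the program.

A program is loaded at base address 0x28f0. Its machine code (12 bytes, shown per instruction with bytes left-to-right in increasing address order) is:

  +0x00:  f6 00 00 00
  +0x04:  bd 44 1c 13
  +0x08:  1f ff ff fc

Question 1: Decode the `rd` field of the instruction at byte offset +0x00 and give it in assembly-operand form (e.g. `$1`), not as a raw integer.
+0x00: f6 00 00 00 ⇒ word 0xf6000000 (big)
  opcode bits[31:27]=0x1e: inv/R
  rd@[26:23]=0xc ⇒ $12

$12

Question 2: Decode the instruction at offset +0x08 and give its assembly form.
+0x08: 1f ff ff fc ⇒ word 0x1ffffffc (big)
  top 5b → 0x3 → bnz [J]
  imm@[26:0]=0x7fffffc (s27→-4) ⇒ -4

bnz -4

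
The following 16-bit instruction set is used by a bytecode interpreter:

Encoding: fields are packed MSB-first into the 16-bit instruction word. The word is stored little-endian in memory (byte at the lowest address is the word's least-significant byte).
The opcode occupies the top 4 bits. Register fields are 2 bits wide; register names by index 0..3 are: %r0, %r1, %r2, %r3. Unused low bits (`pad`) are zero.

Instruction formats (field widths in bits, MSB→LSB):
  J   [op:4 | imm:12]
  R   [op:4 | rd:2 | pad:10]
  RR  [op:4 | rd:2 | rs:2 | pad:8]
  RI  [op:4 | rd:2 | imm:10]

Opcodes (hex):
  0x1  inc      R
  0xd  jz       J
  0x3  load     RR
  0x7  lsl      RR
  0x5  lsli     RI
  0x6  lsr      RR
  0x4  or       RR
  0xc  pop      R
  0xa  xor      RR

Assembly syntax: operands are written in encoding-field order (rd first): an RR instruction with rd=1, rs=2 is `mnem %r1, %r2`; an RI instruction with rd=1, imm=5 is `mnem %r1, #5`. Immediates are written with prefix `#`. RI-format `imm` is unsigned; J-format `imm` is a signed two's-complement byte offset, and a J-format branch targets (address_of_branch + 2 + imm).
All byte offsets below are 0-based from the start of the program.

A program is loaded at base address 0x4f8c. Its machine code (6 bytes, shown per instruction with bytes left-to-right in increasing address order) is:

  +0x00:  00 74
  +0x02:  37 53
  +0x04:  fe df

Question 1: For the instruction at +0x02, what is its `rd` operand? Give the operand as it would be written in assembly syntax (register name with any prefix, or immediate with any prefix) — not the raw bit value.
[02] 37 53 → 0x5337
  op=0x5337>>12=0x5 ⇒ lsli (RI)
  [11:10] rd=0 = %r0
  [9:0] imm=823 = #823

%r0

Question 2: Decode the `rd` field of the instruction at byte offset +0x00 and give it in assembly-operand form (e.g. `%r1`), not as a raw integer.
%r1

off 0x00: read 00 74 as little → 0x7400
  opcode bits[15:12]=0x7: lsl/RR
  [11:10] rd=1 = %r1
  [9:8] rs=0 = %r0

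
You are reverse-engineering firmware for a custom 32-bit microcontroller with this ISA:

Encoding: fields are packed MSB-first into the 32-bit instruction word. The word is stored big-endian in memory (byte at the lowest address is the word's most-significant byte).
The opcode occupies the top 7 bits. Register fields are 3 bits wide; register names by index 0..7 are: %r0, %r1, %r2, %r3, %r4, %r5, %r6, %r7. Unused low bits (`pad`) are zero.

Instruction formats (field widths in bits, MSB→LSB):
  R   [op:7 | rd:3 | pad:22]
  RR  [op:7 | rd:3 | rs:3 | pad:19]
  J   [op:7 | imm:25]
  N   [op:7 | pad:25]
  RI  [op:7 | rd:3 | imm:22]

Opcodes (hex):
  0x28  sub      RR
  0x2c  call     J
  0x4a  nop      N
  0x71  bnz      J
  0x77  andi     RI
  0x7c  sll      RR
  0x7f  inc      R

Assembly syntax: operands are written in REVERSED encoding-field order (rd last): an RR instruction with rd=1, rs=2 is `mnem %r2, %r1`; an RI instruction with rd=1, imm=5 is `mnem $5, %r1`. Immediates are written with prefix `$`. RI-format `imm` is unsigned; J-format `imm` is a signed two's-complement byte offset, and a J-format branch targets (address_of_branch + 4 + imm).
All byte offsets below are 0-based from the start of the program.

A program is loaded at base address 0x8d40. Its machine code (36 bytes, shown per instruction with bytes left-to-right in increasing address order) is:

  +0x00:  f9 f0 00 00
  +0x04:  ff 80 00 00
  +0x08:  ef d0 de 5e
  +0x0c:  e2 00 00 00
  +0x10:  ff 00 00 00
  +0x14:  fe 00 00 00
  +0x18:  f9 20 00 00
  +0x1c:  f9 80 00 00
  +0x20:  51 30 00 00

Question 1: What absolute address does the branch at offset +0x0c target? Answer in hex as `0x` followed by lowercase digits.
off 0x0c: read e2 00 00 00 as big → 0xe2000000
  op=0xe2000000>>25=0x71 ⇒ bnz (J)
  imm@[24:0]=0x0 ⇒ $0
  target = base 0x8d40 + off 0x0c + 4 + imm 0 = 0x8d50

0x8d50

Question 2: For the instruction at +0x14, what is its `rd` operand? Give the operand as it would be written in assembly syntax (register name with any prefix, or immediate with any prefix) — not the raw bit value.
%r0

off 0x14: read fe 00 00 00 as big → 0xfe000000
  opcode bits[31:25]=0x7f: inc/R
  [24:22] rd=0 = %r0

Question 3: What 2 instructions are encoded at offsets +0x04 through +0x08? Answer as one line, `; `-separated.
+0x04: ff 80 00 00 ⇒ word 0xff800000 (big)
  opcode bits[31:25]=0x7f: inc/R
  rd@[24:22]=0x6 ⇒ %r6
+0x08: ef d0 de 5e ⇒ word 0xefd0de5e (big)
  opcode bits[31:25]=0x77: andi/RI
  rd@[24:22]=0x7 ⇒ %r7
  imm@[21:0]=0x10de5e ⇒ $1105502

inc %r6; andi $1105502, %r7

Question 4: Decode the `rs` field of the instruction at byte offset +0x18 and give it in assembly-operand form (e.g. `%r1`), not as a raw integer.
+0x18: f9 20 00 00 ⇒ word 0xf9200000 (big)
  top 7b → 0x7c → sll [RR]
  rd@[24:22]=0x4 ⇒ %r4
  rs@[21:19]=0x4 ⇒ %r4

%r4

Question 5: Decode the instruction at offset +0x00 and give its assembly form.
sll %r6, %r7

[00] f9 f0 00 00 → 0xf9f00000
  op=0xf9f00000>>25=0x7c ⇒ sll (RR)
  rd@[24:22]=0x7 ⇒ %r7
  rs@[21:19]=0x6 ⇒ %r6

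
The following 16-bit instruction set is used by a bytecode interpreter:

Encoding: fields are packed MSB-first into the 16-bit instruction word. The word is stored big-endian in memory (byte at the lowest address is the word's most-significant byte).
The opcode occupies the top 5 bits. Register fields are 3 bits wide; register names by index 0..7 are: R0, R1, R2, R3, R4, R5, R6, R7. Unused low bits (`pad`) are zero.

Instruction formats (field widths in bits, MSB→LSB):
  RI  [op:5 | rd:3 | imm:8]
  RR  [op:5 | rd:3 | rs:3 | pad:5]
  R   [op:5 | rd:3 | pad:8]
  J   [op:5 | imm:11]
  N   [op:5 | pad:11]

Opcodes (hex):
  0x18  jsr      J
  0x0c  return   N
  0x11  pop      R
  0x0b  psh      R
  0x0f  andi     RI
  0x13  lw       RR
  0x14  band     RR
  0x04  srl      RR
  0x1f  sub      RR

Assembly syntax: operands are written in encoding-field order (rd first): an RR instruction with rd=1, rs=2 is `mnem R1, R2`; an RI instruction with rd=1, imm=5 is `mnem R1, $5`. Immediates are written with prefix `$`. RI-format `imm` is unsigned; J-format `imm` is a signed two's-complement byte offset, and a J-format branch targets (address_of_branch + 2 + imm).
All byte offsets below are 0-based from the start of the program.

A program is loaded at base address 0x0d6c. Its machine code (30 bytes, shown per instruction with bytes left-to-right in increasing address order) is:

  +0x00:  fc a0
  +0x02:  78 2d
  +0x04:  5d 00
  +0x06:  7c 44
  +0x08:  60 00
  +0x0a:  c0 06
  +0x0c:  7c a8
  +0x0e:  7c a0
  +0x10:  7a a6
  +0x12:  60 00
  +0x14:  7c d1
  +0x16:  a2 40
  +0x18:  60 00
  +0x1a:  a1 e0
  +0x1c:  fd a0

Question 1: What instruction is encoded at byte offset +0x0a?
jsr $6

@+0a  big-endian(c0 06) = 0xc006
  op=0xc006>>11=0x18 ⇒ jsr (J)
  [10:0] imm=6 = $6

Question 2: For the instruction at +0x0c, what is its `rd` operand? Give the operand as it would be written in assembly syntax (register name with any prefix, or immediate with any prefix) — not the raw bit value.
+0x0c: 7c a8 ⇒ word 0x7ca8 (big)
  op=0x7ca8>>11=0xf ⇒ andi (RI)
  [10:8] rd=4 = R4
  [7:0] imm=168 = $168

R4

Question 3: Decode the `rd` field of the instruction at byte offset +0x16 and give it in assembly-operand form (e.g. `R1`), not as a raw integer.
R2

@+16  big-endian(a2 40) = 0xa240
  top 5b → 0x14 → band [RR]
  rd@[10:8]=0x2 ⇒ R2
  rs@[7:5]=0x2 ⇒ R2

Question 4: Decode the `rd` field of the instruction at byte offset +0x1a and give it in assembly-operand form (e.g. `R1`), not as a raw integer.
@+1a  big-endian(a1 e0) = 0xa1e0
  top 5b → 0x14 → band [RR]
  [10:8] rd=1 = R1
  [7:5] rs=7 = R7

R1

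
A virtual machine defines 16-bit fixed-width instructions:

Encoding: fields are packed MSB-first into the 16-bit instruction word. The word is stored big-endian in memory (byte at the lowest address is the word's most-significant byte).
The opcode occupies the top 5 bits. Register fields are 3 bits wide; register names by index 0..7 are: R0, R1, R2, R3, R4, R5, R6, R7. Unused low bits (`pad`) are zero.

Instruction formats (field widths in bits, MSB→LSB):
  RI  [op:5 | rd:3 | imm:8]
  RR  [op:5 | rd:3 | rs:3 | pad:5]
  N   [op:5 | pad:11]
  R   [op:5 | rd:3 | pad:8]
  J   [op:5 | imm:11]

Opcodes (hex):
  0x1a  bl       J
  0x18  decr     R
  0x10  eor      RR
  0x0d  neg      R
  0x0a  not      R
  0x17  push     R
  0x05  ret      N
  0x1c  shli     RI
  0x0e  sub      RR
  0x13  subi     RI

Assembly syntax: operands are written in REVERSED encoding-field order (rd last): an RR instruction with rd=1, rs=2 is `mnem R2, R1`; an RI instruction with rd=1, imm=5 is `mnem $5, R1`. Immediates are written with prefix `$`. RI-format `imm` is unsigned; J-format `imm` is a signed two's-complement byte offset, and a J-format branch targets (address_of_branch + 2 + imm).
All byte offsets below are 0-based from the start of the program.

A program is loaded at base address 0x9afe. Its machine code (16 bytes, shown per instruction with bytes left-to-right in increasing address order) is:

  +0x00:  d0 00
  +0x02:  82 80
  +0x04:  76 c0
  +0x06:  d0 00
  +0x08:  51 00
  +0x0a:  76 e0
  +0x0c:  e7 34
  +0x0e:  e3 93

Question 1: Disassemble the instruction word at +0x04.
@+04  big-endian(76 c0) = 0x76c0
  top 5b → 0xe → sub [RR]
  rd: (w>>8)&0x7=0x6 → R6
  rs: (w>>5)&0x7=0x6 → R6

sub R6, R6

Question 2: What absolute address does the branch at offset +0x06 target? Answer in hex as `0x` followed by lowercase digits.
0x9b06

[06] d0 00 → 0xd000
  top 5b → 0x1a → bl [J]
  imm@[10:0]=0x0 ⇒ $0
  target = base 0x9afe + off 0x06 + 2 + imm 0 = 0x9b06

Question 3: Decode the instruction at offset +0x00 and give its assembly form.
bl $0

[00] d0 00 → 0xd000
  op=0xd000>>11=0x1a ⇒ bl (J)
  imm@[10:0]=0x0 ⇒ $0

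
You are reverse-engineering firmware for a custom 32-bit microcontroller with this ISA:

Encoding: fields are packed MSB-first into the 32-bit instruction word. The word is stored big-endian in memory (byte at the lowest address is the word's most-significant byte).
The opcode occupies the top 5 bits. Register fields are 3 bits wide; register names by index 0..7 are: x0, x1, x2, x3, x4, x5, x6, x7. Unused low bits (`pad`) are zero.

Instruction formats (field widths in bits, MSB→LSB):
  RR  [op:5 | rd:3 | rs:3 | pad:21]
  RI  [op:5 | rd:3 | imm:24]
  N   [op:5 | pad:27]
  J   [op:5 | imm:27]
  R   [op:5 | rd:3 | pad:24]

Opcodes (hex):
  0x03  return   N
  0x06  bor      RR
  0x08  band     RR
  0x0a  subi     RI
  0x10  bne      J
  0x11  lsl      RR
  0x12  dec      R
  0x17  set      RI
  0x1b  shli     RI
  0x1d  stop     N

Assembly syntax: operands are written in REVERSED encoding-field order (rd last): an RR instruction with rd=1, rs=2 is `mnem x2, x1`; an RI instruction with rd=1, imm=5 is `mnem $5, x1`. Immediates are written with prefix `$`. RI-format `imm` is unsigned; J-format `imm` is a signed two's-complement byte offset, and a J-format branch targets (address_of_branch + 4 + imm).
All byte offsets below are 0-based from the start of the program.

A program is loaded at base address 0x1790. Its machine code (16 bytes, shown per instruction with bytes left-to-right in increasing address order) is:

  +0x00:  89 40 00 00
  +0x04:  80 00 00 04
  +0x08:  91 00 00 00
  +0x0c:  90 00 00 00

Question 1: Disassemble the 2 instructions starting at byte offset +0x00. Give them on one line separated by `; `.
off 0x00: read 89 40 00 00 as big → 0x89400000
  op=0x89400000>>27=0x11 ⇒ lsl (RR)
  rd: (w>>24)&0x7=0x1 → x1
  rs: (w>>21)&0x7=0x2 → x2
off 0x04: read 80 00 00 04 as big → 0x80000004
  op=0x80000004>>27=0x10 ⇒ bne (J)
  imm: (w>>0)&0x7ffffff=0x4 → $4

lsl x2, x1; bne $4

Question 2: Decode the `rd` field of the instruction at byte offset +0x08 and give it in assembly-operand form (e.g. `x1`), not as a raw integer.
[08] 91 00 00 00 → 0x91000000
  op=0x91000000>>27=0x12 ⇒ dec (R)
  rd@[26:24]=0x1 ⇒ x1

x1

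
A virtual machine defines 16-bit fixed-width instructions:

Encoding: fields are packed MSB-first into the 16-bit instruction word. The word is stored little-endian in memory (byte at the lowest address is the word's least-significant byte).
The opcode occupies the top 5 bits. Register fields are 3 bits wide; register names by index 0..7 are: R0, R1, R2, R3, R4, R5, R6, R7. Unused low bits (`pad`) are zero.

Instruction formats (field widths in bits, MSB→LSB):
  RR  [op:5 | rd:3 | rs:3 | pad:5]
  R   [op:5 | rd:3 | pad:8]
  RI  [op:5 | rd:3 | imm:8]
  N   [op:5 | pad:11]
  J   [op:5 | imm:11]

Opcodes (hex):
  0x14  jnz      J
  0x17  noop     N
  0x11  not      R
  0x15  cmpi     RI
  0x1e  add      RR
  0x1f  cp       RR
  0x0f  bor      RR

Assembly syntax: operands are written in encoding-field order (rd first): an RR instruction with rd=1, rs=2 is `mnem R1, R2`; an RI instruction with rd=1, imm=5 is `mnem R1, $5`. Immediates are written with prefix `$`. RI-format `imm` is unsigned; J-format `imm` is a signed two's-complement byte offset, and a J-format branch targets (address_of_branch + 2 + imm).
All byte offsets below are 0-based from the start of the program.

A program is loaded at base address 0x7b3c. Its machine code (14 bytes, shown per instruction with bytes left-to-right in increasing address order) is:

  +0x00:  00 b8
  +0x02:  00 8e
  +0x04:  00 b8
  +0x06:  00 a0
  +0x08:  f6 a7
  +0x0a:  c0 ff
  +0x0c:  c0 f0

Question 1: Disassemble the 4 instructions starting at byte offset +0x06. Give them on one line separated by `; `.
@+06  little-endian(00 a0) = 0xa000
  opcode bits[15:11]=0x14: jnz/J
  imm@[10:0]=0x0 ⇒ $0
@+08  little-endian(f6 a7) = 0xa7f6
  opcode bits[15:11]=0x14: jnz/J
  imm@[10:0]=0x7f6 (s11→-10) ⇒ $-10
@+0a  little-endian(c0 ff) = 0xffc0
  opcode bits[15:11]=0x1f: cp/RR
  rd@[10:8]=0x7 ⇒ R7
  rs@[7:5]=0x6 ⇒ R6
@+0c  little-endian(c0 f0) = 0xf0c0
  opcode bits[15:11]=0x1e: add/RR
  rd@[10:8]=0x0 ⇒ R0
  rs@[7:5]=0x6 ⇒ R6

jnz $0; jnz $-10; cp R7, R6; add R0, R6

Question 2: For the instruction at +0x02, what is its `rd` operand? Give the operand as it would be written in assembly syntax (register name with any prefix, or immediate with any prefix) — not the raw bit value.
off 0x02: read 00 8e as little → 0x8e00
  op=0x8e00>>11=0x11 ⇒ not (R)
  [10:8] rd=6 = R6

R6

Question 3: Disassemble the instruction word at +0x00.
noop

@+00  little-endian(00 b8) = 0xb800
  top 5b → 0x17 → noop [N]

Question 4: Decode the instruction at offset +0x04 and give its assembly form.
[04] 00 b8 → 0xb800
  top 5b → 0x17 → noop [N]

noop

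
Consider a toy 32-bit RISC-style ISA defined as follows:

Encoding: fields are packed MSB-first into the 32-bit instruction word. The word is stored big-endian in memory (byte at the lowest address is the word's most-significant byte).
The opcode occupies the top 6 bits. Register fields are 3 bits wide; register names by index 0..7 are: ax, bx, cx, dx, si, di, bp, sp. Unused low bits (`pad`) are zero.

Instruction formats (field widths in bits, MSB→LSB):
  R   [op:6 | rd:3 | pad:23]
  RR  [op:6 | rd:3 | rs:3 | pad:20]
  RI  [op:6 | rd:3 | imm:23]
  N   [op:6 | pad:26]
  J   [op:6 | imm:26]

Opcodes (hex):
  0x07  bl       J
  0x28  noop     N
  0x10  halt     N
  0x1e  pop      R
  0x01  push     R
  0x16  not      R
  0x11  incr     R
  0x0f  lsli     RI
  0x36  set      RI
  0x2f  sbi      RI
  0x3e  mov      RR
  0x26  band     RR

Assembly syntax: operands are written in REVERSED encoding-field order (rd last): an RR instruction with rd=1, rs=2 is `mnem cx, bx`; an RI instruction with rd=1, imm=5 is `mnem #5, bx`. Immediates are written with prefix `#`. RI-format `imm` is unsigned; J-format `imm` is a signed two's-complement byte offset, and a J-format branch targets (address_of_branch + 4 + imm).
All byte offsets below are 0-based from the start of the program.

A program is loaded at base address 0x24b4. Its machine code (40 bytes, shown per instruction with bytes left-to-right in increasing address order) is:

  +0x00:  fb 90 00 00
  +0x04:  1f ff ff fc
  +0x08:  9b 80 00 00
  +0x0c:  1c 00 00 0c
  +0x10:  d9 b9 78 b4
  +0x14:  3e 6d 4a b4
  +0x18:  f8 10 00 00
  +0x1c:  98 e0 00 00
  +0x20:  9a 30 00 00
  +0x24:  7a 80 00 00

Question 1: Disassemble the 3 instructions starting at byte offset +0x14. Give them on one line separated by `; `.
lsli #7162548, si; mov bx, ax; band bp, bx

off 0x14: read 3e 6d 4a b4 as big → 0x3e6d4ab4
  top 6b → 0xf → lsli [RI]
  [25:23] rd=4 = si
  [22:0] imm=7162548 = #7162548
off 0x18: read f8 10 00 00 as big → 0xf8100000
  top 6b → 0x3e → mov [RR]
  [25:23] rd=0 = ax
  [22:20] rs=1 = bx
off 0x1c: read 98 e0 00 00 as big → 0x98e00000
  top 6b → 0x26 → band [RR]
  [25:23] rd=1 = bx
  [22:20] rs=6 = bp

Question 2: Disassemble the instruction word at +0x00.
[00] fb 90 00 00 → 0xfb900000
  top 6b → 0x3e → mov [RR]
  rd: (w>>23)&0x7=0x7 → sp
  rs: (w>>20)&0x7=0x1 → bx

mov bx, sp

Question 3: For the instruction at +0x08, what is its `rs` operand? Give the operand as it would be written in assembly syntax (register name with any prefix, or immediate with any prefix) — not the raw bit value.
[08] 9b 80 00 00 → 0x9b800000
  top 6b → 0x26 → band [RR]
  [25:23] rd=7 = sp
  [22:20] rs=0 = ax

ax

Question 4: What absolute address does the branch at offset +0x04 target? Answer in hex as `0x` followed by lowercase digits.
off 0x04: read 1f ff ff fc as big → 0x1ffffffc
  opcode bits[31:26]=0x7: bl/J
  [25:0] imm=67108860 (s26→-4) = #-4
  target = base 0x24b4 + off 0x04 + 4 + imm -4 = 0x24b8

0x24b8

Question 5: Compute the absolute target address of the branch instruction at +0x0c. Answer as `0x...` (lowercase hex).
[0c] 1c 00 00 0c → 0x1c00000c
  op=0x1c00000c>>26=0x7 ⇒ bl (J)
  imm@[25:0]=0xc ⇒ #12
  target = base 0x24b4 + off 0x0c + 4 + imm 12 = 0x24d0

0x24d0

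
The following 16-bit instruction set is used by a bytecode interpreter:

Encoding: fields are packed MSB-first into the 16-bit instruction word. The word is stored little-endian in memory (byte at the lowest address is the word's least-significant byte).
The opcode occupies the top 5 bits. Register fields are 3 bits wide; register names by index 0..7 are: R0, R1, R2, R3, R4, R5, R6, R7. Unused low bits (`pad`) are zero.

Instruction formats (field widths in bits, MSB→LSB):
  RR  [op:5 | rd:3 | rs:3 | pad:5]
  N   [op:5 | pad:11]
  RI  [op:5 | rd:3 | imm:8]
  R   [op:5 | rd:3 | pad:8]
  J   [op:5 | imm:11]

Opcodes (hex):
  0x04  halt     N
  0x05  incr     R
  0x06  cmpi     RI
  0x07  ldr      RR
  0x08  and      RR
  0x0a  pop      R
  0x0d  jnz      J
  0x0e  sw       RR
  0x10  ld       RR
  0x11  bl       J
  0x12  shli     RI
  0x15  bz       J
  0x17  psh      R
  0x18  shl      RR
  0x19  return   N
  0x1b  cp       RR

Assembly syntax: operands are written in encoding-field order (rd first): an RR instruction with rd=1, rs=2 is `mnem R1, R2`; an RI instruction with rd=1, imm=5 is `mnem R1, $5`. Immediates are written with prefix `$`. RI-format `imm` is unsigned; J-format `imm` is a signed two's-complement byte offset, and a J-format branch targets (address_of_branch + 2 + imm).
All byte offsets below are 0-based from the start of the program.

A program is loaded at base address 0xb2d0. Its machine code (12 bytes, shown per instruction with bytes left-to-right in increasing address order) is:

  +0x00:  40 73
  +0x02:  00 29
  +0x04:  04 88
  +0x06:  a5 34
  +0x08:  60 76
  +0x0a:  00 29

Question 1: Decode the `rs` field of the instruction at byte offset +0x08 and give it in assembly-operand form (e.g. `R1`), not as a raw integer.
R3

off 0x08: read 60 76 as little → 0x7660
  opcode bits[15:11]=0xe: sw/RR
  [10:8] rd=6 = R6
  [7:5] rs=3 = R3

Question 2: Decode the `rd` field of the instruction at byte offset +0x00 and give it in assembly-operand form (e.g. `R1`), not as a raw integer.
R3

[00] 40 73 → 0x7340
  op=0x7340>>11=0xe ⇒ sw (RR)
  rd@[10:8]=0x3 ⇒ R3
  rs@[7:5]=0x2 ⇒ R2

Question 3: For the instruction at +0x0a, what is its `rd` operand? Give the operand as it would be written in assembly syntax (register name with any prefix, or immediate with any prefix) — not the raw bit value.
@+0a  little-endian(00 29) = 0x2900
  top 5b → 0x5 → incr [R]
  rd: (w>>8)&0x7=0x1 → R1

R1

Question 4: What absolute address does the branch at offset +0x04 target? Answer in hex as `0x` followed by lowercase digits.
0xb2da

off 0x04: read 04 88 as little → 0x8804
  opcode bits[15:11]=0x11: bl/J
  imm@[10:0]=0x4 ⇒ $4
  target = base 0xb2d0 + off 0x04 + 2 + imm 4 = 0xb2da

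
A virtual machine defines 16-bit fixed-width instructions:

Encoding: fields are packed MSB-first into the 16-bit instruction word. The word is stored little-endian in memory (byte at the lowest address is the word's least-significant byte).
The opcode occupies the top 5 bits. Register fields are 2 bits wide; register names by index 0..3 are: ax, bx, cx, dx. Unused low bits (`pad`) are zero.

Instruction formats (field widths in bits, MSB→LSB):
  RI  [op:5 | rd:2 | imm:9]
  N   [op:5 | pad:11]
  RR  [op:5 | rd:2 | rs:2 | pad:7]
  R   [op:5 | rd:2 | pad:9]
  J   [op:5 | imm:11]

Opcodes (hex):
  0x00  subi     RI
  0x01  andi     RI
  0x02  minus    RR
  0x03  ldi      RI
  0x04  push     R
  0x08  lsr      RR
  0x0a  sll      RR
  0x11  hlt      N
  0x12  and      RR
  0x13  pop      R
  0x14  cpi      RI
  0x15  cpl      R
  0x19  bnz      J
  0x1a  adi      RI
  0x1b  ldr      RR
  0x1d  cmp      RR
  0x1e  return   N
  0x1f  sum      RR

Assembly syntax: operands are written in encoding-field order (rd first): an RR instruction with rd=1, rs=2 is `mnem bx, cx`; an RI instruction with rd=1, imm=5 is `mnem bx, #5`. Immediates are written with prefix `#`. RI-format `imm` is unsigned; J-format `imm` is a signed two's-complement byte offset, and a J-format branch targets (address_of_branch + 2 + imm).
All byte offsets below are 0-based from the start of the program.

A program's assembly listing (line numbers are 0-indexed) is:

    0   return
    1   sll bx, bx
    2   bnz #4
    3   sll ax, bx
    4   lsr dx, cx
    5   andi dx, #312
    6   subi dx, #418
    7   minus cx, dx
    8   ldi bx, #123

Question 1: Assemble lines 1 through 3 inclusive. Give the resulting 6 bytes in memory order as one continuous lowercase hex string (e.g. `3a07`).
1. sll fields op=0xa:5|rd=1:2|rs=1:2|pad=0:7 → word 5280h → 80 52
2. bnz fields op=0x19:5|imm=4:11 → word c804h → 04 c8
3. sll fields op=0xa:5|rd=0:2|rs=1:2|pad=0:7 → word 5080h → 80 50

805204c88050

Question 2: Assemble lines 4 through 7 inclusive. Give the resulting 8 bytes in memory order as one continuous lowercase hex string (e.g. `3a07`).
0047380fa2078015

L4: lsr op=0x8:5|rd=3:2|rs=2:2|pad=0:7 ⇒ 0x4700 ⇒ little 00 47
L5: andi op=0x1:5|rd=3:2|imm=312:9 ⇒ 0x0f38 ⇒ little 38 0f
L6: subi op=0x0:5|rd=3:2|imm=418:9 ⇒ 0x07a2 ⇒ little a2 07
L7: minus op=0x2:5|rd=2:2|rs=3:2|pad=0:7 ⇒ 0x1580 ⇒ little 80 15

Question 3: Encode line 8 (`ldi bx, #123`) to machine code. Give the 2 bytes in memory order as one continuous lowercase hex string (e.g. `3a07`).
8. ldi fields op=0x3:5|rd=1:2|imm=123:9 → word 1a7bh → 7b 1a

7b1a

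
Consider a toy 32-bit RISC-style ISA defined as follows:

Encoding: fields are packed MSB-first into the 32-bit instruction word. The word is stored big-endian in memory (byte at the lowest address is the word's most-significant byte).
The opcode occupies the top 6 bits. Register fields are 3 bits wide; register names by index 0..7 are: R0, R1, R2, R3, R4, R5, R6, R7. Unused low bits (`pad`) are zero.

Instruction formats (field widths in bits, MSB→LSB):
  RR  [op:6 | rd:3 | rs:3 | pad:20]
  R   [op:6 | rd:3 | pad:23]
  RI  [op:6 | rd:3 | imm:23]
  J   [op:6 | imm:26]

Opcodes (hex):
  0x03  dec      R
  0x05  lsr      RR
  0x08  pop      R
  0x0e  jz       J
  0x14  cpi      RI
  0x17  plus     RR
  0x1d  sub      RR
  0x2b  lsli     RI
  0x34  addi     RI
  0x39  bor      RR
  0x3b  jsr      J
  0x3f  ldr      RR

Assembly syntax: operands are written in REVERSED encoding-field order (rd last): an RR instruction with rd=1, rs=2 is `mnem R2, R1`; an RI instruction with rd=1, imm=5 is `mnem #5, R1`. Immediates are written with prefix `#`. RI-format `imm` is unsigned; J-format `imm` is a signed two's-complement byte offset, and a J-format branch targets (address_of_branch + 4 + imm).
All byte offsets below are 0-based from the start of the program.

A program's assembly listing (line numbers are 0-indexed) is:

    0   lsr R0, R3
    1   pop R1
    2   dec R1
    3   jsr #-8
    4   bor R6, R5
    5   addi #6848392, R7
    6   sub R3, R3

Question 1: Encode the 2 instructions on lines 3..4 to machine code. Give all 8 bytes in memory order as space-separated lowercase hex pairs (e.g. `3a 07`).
L3: jsr op=0x3b:6|imm=-8:26 ⇒ 0xeffffff8 ⇒ big ef ff ff f8
L4: bor op=0x39:6|rd=5:3|rs=6:3|pad=0:20 ⇒ 0xe6e00000 ⇒ big e6 e0 00 00

ef ff ff f8 e6 e0 00 00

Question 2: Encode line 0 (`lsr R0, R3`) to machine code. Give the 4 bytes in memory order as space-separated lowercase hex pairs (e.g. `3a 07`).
15 80 00 00

L0: lsr op=0x5:6|rd=3:3|rs=0:3|pad=0:20 ⇒ 0x15800000 ⇒ big 15 80 00 00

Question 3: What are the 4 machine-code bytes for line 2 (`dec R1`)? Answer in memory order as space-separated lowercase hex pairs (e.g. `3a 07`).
0c 80 00 00

L2: dec op=0x3:6|rd=1:3|pad=0:23 ⇒ 0x0c800000 ⇒ big 0c 80 00 00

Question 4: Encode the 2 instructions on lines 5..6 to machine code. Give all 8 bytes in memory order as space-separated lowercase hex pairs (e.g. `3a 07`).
line 5 (addi): pack op=0x34:6|rd=7:3|imm=6848392:23 = 0xd3e87f88; big→ d3 e8 7f 88
line 6 (sub): pack op=0x1d:6|rd=3:3|rs=3:3|pad=0:20 = 0x75b00000; big→ 75 b0 00 00

d3 e8 7f 88 75 b0 00 00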